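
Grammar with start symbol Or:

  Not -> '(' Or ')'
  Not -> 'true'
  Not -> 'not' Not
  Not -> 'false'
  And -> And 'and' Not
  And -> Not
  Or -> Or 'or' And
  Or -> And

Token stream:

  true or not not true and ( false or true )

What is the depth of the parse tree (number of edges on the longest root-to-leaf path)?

[Or [Or [And [Not true]]] or [And [And [Not not [Not not [Not true]]]] and [Not ( [Or [Or [And [Not false]]] or [And [Not true]]] )]]]

7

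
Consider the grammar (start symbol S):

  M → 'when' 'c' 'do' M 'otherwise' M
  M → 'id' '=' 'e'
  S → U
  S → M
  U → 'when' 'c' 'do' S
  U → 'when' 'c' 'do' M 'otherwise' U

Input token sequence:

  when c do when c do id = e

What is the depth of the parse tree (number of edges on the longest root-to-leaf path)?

6

[S [U when c do [S [U when c do [S [M id = e]]]]]]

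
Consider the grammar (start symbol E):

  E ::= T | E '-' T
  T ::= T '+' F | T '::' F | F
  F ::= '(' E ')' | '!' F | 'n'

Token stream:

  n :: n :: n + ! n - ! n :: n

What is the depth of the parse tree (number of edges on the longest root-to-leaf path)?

7

[E [E [T [T [T [T [F n]] :: [F n]] :: [F n]] + [F ! [F n]]]] - [T [T [F ! [F n]]] :: [F n]]]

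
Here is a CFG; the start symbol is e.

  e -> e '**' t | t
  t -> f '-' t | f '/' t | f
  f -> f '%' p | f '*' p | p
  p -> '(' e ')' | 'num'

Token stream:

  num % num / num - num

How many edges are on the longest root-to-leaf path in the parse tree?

6

[e [t [f [f [p num]] % [p num]] / [t [f [p num]] - [t [f [p num]]]]]]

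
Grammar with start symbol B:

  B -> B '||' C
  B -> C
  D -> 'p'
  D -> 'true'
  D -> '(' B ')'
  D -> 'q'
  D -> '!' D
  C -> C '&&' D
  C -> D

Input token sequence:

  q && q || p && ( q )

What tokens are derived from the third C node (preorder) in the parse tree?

p && ( q )

[B [B [C [C [D q]] && [D q]]] || [C [C [D p]] && [D ( [B [C [D q]]] )]]]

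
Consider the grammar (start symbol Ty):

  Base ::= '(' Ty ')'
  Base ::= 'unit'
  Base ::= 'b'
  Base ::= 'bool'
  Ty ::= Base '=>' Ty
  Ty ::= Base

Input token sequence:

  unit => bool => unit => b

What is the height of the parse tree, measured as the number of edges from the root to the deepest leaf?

[Ty [Base unit] => [Ty [Base bool] => [Ty [Base unit] => [Ty [Base b]]]]]

5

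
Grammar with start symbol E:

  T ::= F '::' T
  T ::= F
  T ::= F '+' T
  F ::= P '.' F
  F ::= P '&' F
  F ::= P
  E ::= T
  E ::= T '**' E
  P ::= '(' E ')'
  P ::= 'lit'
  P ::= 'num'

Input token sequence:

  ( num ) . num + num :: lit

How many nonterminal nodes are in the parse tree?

16

[E [T [F [P ( [E [T [F [P num]]]] )] . [F [P num]]] + [T [F [P num]] :: [T [F [P lit]]]]]]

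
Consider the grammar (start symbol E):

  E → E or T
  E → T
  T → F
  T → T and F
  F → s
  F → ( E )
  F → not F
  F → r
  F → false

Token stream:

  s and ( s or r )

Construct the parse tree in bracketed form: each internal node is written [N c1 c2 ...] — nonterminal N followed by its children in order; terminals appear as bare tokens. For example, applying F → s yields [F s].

[E [T [T [F s]] and [F ( [E [E [T [F s]]] or [T [F r]]] )]]]

E
T
T and F
F and F
s and F
s and ( E )
s and ( E or T )
s and ( T or T )
s and ( F or T )
s and ( s or T )
s and ( s or F )
s and ( s or r )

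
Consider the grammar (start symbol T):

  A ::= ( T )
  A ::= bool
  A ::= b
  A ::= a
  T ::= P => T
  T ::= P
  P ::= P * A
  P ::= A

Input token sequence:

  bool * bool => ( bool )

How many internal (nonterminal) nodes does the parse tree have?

11

[T [P [P [A bool]] * [A bool]] => [T [P [A ( [T [P [A bool]]] )]]]]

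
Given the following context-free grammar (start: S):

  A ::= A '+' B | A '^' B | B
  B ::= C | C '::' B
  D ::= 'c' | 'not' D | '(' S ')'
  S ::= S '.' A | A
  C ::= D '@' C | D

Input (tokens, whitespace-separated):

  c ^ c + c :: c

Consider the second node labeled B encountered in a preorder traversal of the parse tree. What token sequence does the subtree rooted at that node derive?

c

[S [A [A [A [B [C [D c]]]] ^ [B [C [D c]]]] + [B [C [D c]] :: [B [C [D c]]]]]]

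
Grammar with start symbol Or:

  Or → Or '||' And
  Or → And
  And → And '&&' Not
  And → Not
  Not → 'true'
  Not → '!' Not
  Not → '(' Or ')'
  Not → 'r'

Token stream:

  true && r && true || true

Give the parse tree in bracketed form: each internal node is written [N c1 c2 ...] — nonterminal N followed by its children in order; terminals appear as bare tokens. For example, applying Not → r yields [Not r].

[Or [Or [And [And [And [Not true]] && [Not r]] && [Not true]]] || [And [Not true]]]

Or
Or || And
And || And
And && Not || And
And && Not && Not || And
Not && Not && Not || And
true && Not && Not || And
true && r && Not || And
true && r && true || And
true && r && true || Not
true && r && true || true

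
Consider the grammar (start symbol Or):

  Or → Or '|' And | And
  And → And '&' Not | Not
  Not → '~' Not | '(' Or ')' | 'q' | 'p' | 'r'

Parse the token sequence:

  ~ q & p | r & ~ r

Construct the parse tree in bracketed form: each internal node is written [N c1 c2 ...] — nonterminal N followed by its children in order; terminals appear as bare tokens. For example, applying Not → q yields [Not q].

[Or [Or [And [And [Not ~ [Not q]]] & [Not p]]] | [And [And [Not r]] & [Not ~ [Not r]]]]

Or
Or | And
And | And
And & Not | And
Not & Not | And
~ Not & Not | And
~ q & Not | And
~ q & p | And
~ q & p | And & Not
~ q & p | Not & Not
~ q & p | r & Not
~ q & p | r & ~ Not
~ q & p | r & ~ r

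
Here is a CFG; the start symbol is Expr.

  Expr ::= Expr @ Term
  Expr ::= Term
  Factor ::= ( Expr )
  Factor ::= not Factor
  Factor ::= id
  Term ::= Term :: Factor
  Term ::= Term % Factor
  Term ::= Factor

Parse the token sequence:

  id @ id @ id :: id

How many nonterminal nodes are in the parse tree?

[Expr [Expr [Expr [Term [Factor id]]] @ [Term [Factor id]]] @ [Term [Term [Factor id]] :: [Factor id]]]

11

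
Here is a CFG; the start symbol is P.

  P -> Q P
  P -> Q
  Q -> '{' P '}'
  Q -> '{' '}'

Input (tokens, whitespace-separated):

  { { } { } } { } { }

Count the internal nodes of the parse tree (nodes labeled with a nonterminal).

[P [Q { [P [Q { }] [P [Q { }]]] }] [P [Q { }] [P [Q { }]]]]

10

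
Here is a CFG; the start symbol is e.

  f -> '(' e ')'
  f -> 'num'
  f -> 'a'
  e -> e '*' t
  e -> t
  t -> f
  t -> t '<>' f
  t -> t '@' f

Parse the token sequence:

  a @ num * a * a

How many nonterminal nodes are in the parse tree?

[e [e [e [t [t [f a]] @ [f num]]] * [t [f a]]] * [t [f a]]]

11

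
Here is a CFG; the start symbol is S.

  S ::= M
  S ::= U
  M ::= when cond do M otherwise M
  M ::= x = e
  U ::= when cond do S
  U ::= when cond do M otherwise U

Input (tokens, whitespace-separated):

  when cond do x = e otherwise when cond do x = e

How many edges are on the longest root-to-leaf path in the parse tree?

5

[S [U when cond do [M x = e] otherwise [U when cond do [S [M x = e]]]]]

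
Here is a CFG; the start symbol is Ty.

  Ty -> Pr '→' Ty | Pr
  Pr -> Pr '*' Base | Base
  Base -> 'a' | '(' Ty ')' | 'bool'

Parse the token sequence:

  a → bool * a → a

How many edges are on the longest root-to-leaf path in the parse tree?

5

[Ty [Pr [Base a]] → [Ty [Pr [Pr [Base bool]] * [Base a]] → [Ty [Pr [Base a]]]]]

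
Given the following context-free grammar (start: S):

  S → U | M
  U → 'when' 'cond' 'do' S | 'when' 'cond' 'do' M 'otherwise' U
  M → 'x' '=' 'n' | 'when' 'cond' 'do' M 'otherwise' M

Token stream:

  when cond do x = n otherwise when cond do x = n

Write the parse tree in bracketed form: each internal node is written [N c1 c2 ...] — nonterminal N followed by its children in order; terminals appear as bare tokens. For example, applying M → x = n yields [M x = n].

S
U
when cond do M otherwise U
when cond do x = n otherwise U
when cond do x = n otherwise when cond do S
when cond do x = n otherwise when cond do M
when cond do x = n otherwise when cond do x = n

[S [U when cond do [M x = n] otherwise [U when cond do [S [M x = n]]]]]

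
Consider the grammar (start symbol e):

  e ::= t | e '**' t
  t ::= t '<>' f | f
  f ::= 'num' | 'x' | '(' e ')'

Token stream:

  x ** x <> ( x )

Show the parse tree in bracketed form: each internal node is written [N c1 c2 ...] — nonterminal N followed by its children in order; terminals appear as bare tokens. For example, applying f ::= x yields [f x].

[e [e [t [f x]]] ** [t [t [f x]] <> [f ( [e [t [f x]]] )]]]

e
e ** t
t ** t
f ** t
x ** t
x ** t <> f
x ** f <> f
x ** x <> f
x ** x <> ( e )
x ** x <> ( t )
x ** x <> ( f )
x ** x <> ( x )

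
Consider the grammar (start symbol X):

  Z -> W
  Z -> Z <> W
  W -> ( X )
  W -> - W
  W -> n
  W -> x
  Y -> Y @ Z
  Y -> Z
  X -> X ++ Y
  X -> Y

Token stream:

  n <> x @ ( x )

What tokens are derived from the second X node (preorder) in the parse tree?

[X [Y [Y [Z [Z [W n]] <> [W x]]] @ [Z [W ( [X [Y [Z [W x]]]] )]]]]

x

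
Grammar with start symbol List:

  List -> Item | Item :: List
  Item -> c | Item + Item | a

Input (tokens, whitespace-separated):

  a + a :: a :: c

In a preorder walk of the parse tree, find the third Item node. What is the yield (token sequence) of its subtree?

a

[List [Item [Item a] + [Item a]] :: [List [Item a] :: [List [Item c]]]]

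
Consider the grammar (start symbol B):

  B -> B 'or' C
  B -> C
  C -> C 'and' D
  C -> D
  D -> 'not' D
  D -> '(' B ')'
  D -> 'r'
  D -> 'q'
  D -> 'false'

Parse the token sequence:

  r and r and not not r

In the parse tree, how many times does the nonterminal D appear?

5

[B [C [C [C [D r]] and [D r]] and [D not [D not [D r]]]]]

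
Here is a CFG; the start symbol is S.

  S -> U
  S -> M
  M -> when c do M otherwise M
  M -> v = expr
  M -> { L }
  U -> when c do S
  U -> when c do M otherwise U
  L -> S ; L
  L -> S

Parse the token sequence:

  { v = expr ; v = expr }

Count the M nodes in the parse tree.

3

[S [M { [L [S [M v = expr]] ; [L [S [M v = expr]]]] }]]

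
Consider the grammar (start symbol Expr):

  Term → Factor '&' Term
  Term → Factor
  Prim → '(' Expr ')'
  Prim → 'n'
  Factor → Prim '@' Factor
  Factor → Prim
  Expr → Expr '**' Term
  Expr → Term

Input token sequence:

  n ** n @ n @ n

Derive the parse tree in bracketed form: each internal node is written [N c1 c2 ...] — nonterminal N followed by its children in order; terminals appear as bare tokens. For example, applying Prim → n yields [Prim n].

[Expr [Expr [Term [Factor [Prim n]]]] ** [Term [Factor [Prim n] @ [Factor [Prim n] @ [Factor [Prim n]]]]]]

Expr
Expr ** Term
Term ** Term
Factor ** Term
Prim ** Term
n ** Term
n ** Factor
n ** Prim @ Factor
n ** n @ Factor
n ** n @ Prim @ Factor
n ** n @ n @ Factor
n ** n @ n @ Prim
n ** n @ n @ n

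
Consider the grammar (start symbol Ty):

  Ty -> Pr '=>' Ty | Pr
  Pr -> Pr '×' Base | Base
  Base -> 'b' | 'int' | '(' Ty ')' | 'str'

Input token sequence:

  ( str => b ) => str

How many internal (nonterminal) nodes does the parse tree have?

12

[Ty [Pr [Base ( [Ty [Pr [Base str]] => [Ty [Pr [Base b]]]] )]] => [Ty [Pr [Base str]]]]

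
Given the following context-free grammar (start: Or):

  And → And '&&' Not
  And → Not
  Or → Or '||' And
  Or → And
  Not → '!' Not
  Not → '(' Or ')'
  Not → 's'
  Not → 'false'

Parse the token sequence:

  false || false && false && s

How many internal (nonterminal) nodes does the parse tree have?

10

[Or [Or [And [Not false]]] || [And [And [And [Not false]] && [Not false]] && [Not s]]]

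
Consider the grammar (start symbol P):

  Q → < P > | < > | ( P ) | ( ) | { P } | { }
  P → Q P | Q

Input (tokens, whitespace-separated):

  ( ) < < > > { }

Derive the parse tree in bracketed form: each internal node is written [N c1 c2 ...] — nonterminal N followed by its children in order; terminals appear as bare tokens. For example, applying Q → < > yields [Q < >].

P
Q P
( ) P
( ) Q P
( ) < P > P
( ) < Q > P
( ) < < > > P
( ) < < > > Q
( ) < < > > { }

[P [Q ( )] [P [Q < [P [Q < >]] >] [P [Q { }]]]]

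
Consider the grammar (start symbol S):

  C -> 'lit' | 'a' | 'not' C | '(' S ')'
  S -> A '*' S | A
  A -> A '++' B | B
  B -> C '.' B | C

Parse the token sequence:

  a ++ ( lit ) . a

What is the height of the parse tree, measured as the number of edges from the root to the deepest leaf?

[S [A [A [B [C a]]] ++ [B [C ( [S [A [B [C lit]]]] )] . [B [C a]]]]]

8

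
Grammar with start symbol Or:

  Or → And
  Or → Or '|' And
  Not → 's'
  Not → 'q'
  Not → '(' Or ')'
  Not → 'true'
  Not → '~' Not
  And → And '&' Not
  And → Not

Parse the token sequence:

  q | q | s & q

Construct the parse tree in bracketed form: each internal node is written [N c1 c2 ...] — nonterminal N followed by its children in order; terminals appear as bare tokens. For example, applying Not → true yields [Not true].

Or
Or | And
Or | And | And
And | And | And
Not | And | And
q | And | And
q | Not | And
q | q | And
q | q | And & Not
q | q | Not & Not
q | q | s & Not
q | q | s & q

[Or [Or [Or [And [Not q]]] | [And [Not q]]] | [And [And [Not s]] & [Not q]]]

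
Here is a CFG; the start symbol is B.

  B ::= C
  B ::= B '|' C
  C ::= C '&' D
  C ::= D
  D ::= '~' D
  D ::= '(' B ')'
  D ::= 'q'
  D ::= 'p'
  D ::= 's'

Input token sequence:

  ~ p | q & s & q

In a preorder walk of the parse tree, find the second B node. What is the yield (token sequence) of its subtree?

[B [B [C [D ~ [D p]]]] | [C [C [C [D q]] & [D s]] & [D q]]]

~ p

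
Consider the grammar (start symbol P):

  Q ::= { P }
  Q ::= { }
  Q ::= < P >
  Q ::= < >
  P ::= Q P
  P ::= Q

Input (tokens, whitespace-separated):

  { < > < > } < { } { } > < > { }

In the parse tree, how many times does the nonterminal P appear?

8

[P [Q { [P [Q < >] [P [Q < >]]] }] [P [Q < [P [Q { }] [P [Q { }]]] >] [P [Q < >] [P [Q { }]]]]]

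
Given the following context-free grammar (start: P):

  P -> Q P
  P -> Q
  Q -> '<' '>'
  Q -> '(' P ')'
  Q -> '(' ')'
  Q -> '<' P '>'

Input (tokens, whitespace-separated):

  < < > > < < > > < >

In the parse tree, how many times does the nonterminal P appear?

[P [Q < [P [Q < >]] >] [P [Q < [P [Q < >]] >] [P [Q < >]]]]

5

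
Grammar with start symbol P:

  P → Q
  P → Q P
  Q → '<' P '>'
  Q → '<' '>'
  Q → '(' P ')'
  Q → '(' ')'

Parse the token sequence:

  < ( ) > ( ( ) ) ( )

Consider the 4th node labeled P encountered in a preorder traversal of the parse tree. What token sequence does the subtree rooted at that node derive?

( )

[P [Q < [P [Q ( )]] >] [P [Q ( [P [Q ( )]] )] [P [Q ( )]]]]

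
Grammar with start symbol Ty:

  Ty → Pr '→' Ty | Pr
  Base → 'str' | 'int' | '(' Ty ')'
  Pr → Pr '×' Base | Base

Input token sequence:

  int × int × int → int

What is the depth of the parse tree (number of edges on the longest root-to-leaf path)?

[Ty [Pr [Pr [Pr [Base int]] × [Base int]] × [Base int]] → [Ty [Pr [Base int]]]]

5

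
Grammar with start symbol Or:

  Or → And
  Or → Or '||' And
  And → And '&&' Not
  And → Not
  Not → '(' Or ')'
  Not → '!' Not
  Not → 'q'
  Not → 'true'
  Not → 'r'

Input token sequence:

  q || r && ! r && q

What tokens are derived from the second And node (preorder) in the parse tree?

[Or [Or [And [Not q]]] || [And [And [And [Not r]] && [Not ! [Not r]]] && [Not q]]]

r && ! r && q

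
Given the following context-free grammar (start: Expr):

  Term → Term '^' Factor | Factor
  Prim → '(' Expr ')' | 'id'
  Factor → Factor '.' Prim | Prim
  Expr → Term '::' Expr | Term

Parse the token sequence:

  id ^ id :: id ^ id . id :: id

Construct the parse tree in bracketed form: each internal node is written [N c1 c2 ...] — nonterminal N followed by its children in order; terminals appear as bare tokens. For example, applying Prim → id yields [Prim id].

[Expr [Term [Term [Factor [Prim id]]] ^ [Factor [Prim id]]] :: [Expr [Term [Term [Factor [Prim id]]] ^ [Factor [Factor [Prim id]] . [Prim id]]] :: [Expr [Term [Factor [Prim id]]]]]]

Expr
Term :: Expr
Term ^ Factor :: Expr
Factor ^ Factor :: Expr
Prim ^ Factor :: Expr
id ^ Factor :: Expr
id ^ Prim :: Expr
id ^ id :: Expr
id ^ id :: Term :: Expr
id ^ id :: Term ^ Factor :: Expr
id ^ id :: Factor ^ Factor :: Expr
id ^ id :: Prim ^ Factor :: Expr
id ^ id :: id ^ Factor :: Expr
id ^ id :: id ^ Factor . Prim :: Expr
id ^ id :: id ^ Prim . Prim :: Expr
id ^ id :: id ^ id . Prim :: Expr
id ^ id :: id ^ id . id :: Expr
id ^ id :: id ^ id . id :: Term
id ^ id :: id ^ id . id :: Factor
id ^ id :: id ^ id . id :: Prim
id ^ id :: id ^ id . id :: id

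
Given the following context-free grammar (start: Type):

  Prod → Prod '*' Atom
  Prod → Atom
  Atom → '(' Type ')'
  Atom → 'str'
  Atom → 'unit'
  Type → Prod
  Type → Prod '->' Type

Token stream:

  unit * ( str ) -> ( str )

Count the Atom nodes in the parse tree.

5

[Type [Prod [Prod [Atom unit]] * [Atom ( [Type [Prod [Atom str]]] )]] -> [Type [Prod [Atom ( [Type [Prod [Atom str]]] )]]]]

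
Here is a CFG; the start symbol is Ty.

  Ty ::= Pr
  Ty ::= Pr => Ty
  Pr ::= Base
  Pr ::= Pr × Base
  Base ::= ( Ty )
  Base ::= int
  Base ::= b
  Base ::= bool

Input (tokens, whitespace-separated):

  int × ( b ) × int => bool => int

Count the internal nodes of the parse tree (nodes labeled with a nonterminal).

16

[Ty [Pr [Pr [Pr [Base int]] × [Base ( [Ty [Pr [Base b]]] )]] × [Base int]] => [Ty [Pr [Base bool]] => [Ty [Pr [Base int]]]]]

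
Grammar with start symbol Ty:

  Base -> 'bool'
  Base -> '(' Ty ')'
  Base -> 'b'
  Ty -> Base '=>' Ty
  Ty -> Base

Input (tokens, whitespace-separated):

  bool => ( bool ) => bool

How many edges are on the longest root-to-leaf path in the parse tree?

[Ty [Base bool] => [Ty [Base ( [Ty [Base bool]] )] => [Ty [Base bool]]]]

5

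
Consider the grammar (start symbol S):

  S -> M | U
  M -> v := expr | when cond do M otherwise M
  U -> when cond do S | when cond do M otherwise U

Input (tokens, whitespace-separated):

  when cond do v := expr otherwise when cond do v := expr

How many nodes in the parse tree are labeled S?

[S [U when cond do [M v := expr] otherwise [U when cond do [S [M v := expr]]]]]

2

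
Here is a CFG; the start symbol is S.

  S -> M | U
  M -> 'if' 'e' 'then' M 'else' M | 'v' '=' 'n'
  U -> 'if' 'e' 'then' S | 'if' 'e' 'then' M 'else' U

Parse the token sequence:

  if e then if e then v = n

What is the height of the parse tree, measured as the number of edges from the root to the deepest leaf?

6

[S [U if e then [S [U if e then [S [M v = n]]]]]]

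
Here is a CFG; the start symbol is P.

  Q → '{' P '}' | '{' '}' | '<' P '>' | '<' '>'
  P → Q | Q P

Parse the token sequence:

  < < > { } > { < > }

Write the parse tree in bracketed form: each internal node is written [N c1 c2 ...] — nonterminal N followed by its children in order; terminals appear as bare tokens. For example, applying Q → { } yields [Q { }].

[P [Q < [P [Q < >] [P [Q { }]]] >] [P [Q { [P [Q < >]] }]]]

P
Q P
< P > P
< Q P > P
< < > P > P
< < > Q > P
< < > { } > P
< < > { } > Q
< < > { } > { P }
< < > { } > { Q }
< < > { } > { < > }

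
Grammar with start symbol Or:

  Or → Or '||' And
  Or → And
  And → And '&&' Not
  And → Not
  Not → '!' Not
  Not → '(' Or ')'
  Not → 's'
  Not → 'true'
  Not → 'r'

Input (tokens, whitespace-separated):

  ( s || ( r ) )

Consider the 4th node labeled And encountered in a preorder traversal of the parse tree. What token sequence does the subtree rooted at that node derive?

r

[Or [And [Not ( [Or [Or [And [Not s]]] || [And [Not ( [Or [And [Not r]]] )]]] )]]]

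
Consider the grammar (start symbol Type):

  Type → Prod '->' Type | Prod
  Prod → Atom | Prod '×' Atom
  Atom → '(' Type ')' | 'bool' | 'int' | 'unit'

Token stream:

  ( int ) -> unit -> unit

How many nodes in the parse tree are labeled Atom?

[Type [Prod [Atom ( [Type [Prod [Atom int]]] )]] -> [Type [Prod [Atom unit]] -> [Type [Prod [Atom unit]]]]]

4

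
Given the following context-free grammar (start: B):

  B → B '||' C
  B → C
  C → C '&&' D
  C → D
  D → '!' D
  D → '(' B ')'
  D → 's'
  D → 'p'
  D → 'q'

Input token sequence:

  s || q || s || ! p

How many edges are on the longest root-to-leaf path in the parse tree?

[B [B [B [B [C [D s]]] || [C [D q]]] || [C [D s]]] || [C [D ! [D p]]]]

6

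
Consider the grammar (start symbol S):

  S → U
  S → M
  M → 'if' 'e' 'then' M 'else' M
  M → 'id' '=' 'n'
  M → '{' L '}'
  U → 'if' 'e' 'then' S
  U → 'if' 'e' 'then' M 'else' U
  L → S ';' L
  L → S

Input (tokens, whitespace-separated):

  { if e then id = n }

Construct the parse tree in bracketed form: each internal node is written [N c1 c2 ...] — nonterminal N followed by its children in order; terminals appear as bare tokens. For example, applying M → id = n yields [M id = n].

S
M
{ L }
{ S }
{ U }
{ if e then S }
{ if e then M }
{ if e then id = n }

[S [M { [L [S [U if e then [S [M id = n]]]]] }]]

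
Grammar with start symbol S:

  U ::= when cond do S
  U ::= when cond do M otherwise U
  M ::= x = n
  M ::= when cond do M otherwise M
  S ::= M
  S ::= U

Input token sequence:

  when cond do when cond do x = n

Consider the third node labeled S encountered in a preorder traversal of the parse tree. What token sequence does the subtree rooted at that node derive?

[S [U when cond do [S [U when cond do [S [M x = n]]]]]]

x = n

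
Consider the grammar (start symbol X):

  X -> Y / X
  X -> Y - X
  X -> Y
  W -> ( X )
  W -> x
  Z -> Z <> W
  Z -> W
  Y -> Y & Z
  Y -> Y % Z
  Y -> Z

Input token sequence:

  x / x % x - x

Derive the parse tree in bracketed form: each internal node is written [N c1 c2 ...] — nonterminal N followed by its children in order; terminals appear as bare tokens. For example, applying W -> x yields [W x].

[X [Y [Z [W x]]] / [X [Y [Y [Z [W x]]] % [Z [W x]]] - [X [Y [Z [W x]]]]]]

X
Y / X
Z / X
W / X
x / X
x / Y - X
x / Y % Z - X
x / Z % Z - X
x / W % Z - X
x / x % Z - X
x / x % W - X
x / x % x - X
x / x % x - Y
x / x % x - Z
x / x % x - W
x / x % x - x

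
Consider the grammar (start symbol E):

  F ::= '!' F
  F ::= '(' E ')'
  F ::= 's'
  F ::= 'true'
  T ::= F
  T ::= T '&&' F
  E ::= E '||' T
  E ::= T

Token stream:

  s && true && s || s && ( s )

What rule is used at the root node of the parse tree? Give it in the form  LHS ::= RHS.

E ::= E '||' T

[E [E [T [T [T [F s]] && [F true]] && [F s]]] || [T [T [F s]] && [F ( [E [T [F s]]] )]]]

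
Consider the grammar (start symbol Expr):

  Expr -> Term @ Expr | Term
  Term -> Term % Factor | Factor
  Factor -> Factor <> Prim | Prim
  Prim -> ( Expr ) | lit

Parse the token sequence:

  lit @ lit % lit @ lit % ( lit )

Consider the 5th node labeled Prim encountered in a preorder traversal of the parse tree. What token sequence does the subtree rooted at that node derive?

[Expr [Term [Factor [Prim lit]]] @ [Expr [Term [Term [Factor [Prim lit]]] % [Factor [Prim lit]]] @ [Expr [Term [Term [Factor [Prim lit]]] % [Factor [Prim ( [Expr [Term [Factor [Prim lit]]]] )]]]]]]

( lit )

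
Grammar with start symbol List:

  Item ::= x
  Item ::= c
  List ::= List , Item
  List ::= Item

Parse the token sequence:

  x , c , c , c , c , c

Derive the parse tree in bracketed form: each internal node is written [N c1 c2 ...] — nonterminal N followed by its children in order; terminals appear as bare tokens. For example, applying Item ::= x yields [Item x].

[List [List [List [List [List [List [Item x]] , [Item c]] , [Item c]] , [Item c]] , [Item c]] , [Item c]]

List
List , Item
List , Item , Item
List , Item , Item , Item
List , Item , Item , Item , Item
List , Item , Item , Item , Item , Item
Item , Item , Item , Item , Item , Item
x , Item , Item , Item , Item , Item
x , c , Item , Item , Item , Item
x , c , c , Item , Item , Item
x , c , c , c , Item , Item
x , c , c , c , c , Item
x , c , c , c , c , c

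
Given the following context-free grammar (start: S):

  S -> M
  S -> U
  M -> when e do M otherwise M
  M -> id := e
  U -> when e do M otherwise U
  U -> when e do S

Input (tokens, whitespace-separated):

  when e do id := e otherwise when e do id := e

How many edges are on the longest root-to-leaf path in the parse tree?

[S [U when e do [M id := e] otherwise [U when e do [S [M id := e]]]]]

5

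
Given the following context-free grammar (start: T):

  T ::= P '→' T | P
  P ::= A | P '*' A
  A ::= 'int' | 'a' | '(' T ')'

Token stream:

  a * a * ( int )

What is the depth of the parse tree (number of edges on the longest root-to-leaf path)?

6

[T [P [P [P [A a]] * [A a]] * [A ( [T [P [A int]]] )]]]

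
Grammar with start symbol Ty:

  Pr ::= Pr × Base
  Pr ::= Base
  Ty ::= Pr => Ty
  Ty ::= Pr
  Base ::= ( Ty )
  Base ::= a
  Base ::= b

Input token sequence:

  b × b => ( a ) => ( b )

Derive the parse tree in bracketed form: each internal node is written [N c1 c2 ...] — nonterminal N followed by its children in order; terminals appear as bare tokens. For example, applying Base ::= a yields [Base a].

[Ty [Pr [Pr [Base b]] × [Base b]] => [Ty [Pr [Base ( [Ty [Pr [Base a]]] )]] => [Ty [Pr [Base ( [Ty [Pr [Base b]]] )]]]]]

Ty
Pr => Ty
Pr × Base => Ty
Base × Base => Ty
b × Base => Ty
b × b => Ty
b × b => Pr => Ty
b × b => Base => Ty
b × b => ( Ty ) => Ty
b × b => ( Pr ) => Ty
b × b => ( Base ) => Ty
b × b => ( a ) => Ty
b × b => ( a ) => Pr
b × b => ( a ) => Base
b × b => ( a ) => ( Ty )
b × b => ( a ) => ( Pr )
b × b => ( a ) => ( Base )
b × b => ( a ) => ( b )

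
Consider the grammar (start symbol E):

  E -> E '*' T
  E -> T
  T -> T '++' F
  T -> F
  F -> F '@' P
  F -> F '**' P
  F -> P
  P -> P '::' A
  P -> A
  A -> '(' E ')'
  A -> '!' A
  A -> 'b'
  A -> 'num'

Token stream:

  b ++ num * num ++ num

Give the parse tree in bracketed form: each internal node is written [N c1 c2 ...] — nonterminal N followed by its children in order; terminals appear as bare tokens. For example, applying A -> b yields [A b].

E
E * T
T * T
T ++ F * T
F ++ F * T
P ++ F * T
A ++ F * T
b ++ F * T
b ++ P * T
b ++ A * T
b ++ num * T
b ++ num * T ++ F
b ++ num * F ++ F
b ++ num * P ++ F
b ++ num * A ++ F
b ++ num * num ++ F
b ++ num * num ++ P
b ++ num * num ++ A
b ++ num * num ++ num

[E [E [T [T [F [P [A b]]]] ++ [F [P [A num]]]]] * [T [T [F [P [A num]]]] ++ [F [P [A num]]]]]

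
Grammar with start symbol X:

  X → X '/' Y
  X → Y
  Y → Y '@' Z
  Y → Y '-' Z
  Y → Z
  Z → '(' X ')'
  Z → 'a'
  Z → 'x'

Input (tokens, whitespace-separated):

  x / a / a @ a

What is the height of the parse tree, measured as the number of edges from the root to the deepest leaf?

5

[X [X [X [Y [Z x]]] / [Y [Z a]]] / [Y [Y [Z a]] @ [Z a]]]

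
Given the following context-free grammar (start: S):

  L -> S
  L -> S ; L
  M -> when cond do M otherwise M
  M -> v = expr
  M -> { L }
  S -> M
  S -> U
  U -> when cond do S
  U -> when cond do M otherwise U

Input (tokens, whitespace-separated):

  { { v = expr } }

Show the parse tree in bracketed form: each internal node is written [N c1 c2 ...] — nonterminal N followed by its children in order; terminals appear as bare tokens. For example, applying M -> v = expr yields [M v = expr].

S
M
{ L }
{ S }
{ M }
{ { L } }
{ { S } }
{ { M } }
{ { v = expr } }

[S [M { [L [S [M { [L [S [M v = expr]]] }]]] }]]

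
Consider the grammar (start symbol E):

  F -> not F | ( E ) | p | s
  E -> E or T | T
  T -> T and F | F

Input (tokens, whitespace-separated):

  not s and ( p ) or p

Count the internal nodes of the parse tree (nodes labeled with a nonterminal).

12

[E [E [T [T [F not [F s]]] and [F ( [E [T [F p]]] )]]] or [T [F p]]]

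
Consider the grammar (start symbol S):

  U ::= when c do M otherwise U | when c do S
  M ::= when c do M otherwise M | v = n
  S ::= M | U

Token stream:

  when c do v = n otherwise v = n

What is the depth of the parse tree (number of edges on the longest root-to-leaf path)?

3

[S [M when c do [M v = n] otherwise [M v = n]]]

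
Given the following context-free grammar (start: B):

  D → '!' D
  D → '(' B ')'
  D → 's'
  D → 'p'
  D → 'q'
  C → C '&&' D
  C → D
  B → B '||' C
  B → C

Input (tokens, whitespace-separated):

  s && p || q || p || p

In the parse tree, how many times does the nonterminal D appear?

[B [B [B [B [C [C [D s]] && [D p]]] || [C [D q]]] || [C [D p]]] || [C [D p]]]

5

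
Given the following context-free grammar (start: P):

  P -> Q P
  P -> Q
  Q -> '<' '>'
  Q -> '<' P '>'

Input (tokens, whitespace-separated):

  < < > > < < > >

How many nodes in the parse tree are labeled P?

4

[P [Q < [P [Q < >]] >] [P [Q < [P [Q < >]] >]]]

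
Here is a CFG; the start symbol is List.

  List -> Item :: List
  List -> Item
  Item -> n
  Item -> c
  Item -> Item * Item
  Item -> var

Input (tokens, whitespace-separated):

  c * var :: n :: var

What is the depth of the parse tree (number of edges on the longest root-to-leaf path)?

4

[List [Item [Item c] * [Item var]] :: [List [Item n] :: [List [Item var]]]]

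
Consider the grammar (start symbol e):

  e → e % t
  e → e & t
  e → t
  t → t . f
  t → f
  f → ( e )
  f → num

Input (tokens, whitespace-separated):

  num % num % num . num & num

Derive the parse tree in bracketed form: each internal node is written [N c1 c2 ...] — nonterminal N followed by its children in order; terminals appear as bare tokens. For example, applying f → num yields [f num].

[e [e [e [e [t [f num]]] % [t [f num]]] % [t [t [f num]] . [f num]]] & [t [f num]]]

e
e & t
e % t & t
e % t % t & t
t % t % t & t
f % t % t & t
num % t % t & t
num % f % t & t
num % num % t & t
num % num % t . f & t
num % num % f . f & t
num % num % num . f & t
num % num % num . num & t
num % num % num . num & f
num % num % num . num & num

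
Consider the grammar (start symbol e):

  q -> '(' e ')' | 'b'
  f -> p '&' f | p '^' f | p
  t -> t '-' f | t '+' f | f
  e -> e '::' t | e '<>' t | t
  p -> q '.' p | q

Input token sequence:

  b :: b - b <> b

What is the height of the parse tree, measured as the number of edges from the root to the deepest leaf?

[e [e [e [t [f [p [q b]]]]] :: [t [t [f [p [q b]]]] - [f [p [q b]]]]] <> [t [f [p [q b]]]]]

7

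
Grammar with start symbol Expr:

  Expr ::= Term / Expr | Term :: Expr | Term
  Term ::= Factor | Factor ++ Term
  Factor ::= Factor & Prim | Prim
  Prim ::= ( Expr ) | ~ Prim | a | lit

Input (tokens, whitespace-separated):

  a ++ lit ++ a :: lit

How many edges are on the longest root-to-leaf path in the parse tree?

[Expr [Term [Factor [Prim a]] ++ [Term [Factor [Prim lit]] ++ [Term [Factor [Prim a]]]]] :: [Expr [Term [Factor [Prim lit]]]]]

6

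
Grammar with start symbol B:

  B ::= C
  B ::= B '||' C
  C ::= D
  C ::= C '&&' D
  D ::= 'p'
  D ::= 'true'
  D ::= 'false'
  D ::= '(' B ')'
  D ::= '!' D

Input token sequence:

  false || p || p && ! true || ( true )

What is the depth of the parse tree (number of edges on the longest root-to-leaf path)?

6

[B [B [B [B [C [D false]]] || [C [D p]]] || [C [C [D p]] && [D ! [D true]]]] || [C [D ( [B [C [D true]]] )]]]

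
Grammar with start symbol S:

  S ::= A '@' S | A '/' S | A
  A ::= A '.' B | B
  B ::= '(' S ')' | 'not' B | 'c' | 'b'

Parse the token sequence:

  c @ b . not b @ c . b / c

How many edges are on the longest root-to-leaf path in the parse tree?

6

[S [A [B c]] @ [S [A [A [B b]] . [B not [B b]]] @ [S [A [A [B c]] . [B b]] / [S [A [B c]]]]]]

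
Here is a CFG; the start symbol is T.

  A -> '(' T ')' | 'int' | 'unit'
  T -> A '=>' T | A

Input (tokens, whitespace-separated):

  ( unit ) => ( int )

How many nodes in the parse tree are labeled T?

4

[T [A ( [T [A unit]] )] => [T [A ( [T [A int]] )]]]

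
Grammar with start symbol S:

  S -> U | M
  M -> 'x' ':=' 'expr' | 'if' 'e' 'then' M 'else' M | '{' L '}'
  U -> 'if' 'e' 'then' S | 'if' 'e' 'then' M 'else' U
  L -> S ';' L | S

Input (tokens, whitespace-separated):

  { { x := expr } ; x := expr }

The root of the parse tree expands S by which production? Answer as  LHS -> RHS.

[S [M { [L [S [M { [L [S [M x := expr]]] }]] ; [L [S [M x := expr]]]] }]]

S -> M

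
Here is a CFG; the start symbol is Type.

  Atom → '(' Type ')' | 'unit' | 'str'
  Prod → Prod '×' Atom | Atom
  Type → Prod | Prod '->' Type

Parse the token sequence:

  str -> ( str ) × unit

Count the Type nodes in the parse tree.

[Type [Prod [Atom str]] -> [Type [Prod [Prod [Atom ( [Type [Prod [Atom str]]] )]] × [Atom unit]]]]

3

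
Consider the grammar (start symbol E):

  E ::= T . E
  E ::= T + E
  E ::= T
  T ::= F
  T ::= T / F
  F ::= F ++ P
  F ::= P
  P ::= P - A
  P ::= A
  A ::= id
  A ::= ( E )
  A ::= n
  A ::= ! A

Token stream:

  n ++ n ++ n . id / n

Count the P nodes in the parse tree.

5

[E [T [F [F [F [P [A n]]] ++ [P [A n]]] ++ [P [A n]]]] . [E [T [T [F [P [A id]]]] / [F [P [A n]]]]]]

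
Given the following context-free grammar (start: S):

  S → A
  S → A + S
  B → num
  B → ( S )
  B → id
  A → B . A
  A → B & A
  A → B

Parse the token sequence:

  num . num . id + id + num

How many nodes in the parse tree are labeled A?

[S [A [B num] . [A [B num] . [A [B id]]]] + [S [A [B id]] + [S [A [B num]]]]]

5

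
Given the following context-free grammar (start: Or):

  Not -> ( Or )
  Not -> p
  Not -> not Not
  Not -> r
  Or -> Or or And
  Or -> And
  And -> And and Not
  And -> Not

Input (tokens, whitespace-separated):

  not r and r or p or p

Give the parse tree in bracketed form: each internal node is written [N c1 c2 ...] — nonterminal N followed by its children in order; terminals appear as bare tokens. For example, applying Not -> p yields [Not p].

Or
Or or And
Or or And or And
And or And or And
And and Not or And or And
Not and Not or And or And
not Not and Not or And or And
not r and Not or And or And
not r and r or And or And
not r and r or Not or And
not r and r or p or And
not r and r or p or Not
not r and r or p or p

[Or [Or [Or [And [And [Not not [Not r]]] and [Not r]]] or [And [Not p]]] or [And [Not p]]]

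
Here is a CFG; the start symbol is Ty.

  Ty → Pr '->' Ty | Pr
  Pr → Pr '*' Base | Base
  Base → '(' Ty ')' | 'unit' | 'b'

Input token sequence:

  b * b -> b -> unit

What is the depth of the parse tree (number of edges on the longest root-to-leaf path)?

[Ty [Pr [Pr [Base b]] * [Base b]] -> [Ty [Pr [Base b]] -> [Ty [Pr [Base unit]]]]]

5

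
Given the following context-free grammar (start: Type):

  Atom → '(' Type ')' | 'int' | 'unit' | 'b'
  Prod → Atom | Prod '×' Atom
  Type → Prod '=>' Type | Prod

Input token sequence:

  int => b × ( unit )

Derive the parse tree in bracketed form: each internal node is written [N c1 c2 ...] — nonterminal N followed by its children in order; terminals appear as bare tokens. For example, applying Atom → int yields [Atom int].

Type
Prod => Type
Atom => Type
int => Type
int => Prod
int => Prod × Atom
int => Atom × Atom
int => b × Atom
int => b × ( Type )
int => b × ( Prod )
int => b × ( Atom )
int => b × ( unit )

[Type [Prod [Atom int]] => [Type [Prod [Prod [Atom b]] × [Atom ( [Type [Prod [Atom unit]]] )]]]]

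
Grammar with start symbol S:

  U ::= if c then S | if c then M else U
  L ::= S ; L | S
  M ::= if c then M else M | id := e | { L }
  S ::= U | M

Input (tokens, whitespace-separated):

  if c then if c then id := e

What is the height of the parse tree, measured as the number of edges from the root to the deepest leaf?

[S [U if c then [S [U if c then [S [M id := e]]]]]]

6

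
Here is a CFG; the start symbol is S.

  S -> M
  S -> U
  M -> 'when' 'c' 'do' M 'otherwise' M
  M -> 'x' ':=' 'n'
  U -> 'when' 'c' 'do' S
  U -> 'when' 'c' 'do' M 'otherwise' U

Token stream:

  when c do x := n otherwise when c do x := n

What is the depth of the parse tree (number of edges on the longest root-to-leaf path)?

5

[S [U when c do [M x := n] otherwise [U when c do [S [M x := n]]]]]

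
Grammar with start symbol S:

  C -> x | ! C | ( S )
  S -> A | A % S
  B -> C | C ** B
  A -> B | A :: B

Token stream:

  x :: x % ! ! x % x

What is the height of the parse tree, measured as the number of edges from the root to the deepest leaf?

[S [A [A [B [C x]]] :: [B [C x]]] % [S [A [B [C ! [C ! [C x]]]]] % [S [A [B [C x]]]]]]

7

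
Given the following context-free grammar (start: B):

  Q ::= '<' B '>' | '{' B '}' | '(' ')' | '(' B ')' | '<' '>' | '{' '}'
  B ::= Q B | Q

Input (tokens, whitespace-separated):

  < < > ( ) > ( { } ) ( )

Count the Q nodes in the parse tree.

6

[B [Q < [B [Q < >] [B [Q ( )]]] >] [B [Q ( [B [Q { }]] )] [B [Q ( )]]]]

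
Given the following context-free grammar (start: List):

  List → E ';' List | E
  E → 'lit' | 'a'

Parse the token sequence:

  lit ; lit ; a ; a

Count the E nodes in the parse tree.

[List [E lit] ; [List [E lit] ; [List [E a] ; [List [E a]]]]]

4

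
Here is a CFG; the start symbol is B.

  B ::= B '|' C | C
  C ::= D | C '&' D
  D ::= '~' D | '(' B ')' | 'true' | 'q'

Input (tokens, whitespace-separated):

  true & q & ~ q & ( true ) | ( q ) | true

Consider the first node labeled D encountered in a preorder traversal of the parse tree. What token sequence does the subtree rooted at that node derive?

[B [B [B [C [C [C [C [D true]] & [D q]] & [D ~ [D q]]] & [D ( [B [C [D true]]] )]]] | [C [D ( [B [C [D q]]] )]]] | [C [D true]]]

true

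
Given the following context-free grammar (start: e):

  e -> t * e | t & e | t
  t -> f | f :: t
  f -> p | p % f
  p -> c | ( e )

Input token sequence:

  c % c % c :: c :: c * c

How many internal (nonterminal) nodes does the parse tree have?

18

[e [t [f [p c] % [f [p c] % [f [p c]]]] :: [t [f [p c]] :: [t [f [p c]]]]] * [e [t [f [p c]]]]]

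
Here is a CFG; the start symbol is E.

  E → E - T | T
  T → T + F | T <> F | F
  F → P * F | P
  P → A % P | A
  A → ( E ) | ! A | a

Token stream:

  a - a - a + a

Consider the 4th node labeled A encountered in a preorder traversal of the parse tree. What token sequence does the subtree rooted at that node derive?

[E [E [E [T [F [P [A a]]]]] - [T [F [P [A a]]]]] - [T [T [F [P [A a]]]] + [F [P [A a]]]]]

a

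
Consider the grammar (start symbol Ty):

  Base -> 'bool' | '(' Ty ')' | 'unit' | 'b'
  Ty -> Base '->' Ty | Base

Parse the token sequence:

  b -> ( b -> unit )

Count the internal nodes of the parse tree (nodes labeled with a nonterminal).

8

[Ty [Base b] -> [Ty [Base ( [Ty [Base b] -> [Ty [Base unit]]] )]]]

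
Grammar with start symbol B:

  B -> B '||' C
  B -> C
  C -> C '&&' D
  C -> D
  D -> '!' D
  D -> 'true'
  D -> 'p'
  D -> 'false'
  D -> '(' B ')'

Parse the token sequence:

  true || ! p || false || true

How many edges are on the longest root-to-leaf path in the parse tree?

[B [B [B [B [C [D true]]] || [C [D ! [D p]]]] || [C [D false]]] || [C [D true]]]

6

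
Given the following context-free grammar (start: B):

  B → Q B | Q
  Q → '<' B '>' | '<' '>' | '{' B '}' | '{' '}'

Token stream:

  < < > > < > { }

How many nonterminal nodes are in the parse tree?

[B [Q < [B [Q < >]] >] [B [Q < >] [B [Q { }]]]]

8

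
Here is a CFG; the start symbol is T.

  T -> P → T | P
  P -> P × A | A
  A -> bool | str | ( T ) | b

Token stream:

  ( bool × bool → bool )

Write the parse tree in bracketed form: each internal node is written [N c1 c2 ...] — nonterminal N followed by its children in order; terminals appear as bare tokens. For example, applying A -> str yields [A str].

[T [P [A ( [T [P [P [A bool]] × [A bool]] → [T [P [A bool]]]] )]]]

T
P
A
( T )
( P → T )
( P × A → T )
( A × A → T )
( bool × A → T )
( bool × bool → T )
( bool × bool → P )
( bool × bool → A )
( bool × bool → bool )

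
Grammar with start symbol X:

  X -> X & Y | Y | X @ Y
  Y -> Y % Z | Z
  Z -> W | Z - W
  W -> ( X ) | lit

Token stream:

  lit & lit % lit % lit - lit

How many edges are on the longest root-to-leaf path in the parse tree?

[X [X [Y [Z [W lit]]]] & [Y [Y [Y [Z [W lit]]] % [Z [W lit]]] % [Z [Z [W lit]] - [W lit]]]]

6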